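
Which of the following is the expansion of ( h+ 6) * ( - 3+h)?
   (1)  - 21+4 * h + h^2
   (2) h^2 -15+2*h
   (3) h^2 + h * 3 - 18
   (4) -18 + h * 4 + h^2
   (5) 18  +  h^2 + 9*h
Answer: 3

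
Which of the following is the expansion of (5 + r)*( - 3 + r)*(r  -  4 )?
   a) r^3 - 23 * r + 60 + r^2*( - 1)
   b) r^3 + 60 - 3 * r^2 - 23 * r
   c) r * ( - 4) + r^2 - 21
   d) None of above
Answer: d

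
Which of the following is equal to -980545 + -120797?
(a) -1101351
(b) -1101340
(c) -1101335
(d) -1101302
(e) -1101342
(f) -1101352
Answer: e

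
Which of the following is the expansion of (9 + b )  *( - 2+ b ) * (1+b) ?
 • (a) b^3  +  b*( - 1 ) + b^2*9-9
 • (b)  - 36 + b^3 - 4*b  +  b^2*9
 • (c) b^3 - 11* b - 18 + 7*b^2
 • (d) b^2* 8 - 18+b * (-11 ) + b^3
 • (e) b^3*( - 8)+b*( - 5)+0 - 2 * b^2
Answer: d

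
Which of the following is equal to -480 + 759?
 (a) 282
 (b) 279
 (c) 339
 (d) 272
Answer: b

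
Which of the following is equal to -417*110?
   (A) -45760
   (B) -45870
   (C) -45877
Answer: B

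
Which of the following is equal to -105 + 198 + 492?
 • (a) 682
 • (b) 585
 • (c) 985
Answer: b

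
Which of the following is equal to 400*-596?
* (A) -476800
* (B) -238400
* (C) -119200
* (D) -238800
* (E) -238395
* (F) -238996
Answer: B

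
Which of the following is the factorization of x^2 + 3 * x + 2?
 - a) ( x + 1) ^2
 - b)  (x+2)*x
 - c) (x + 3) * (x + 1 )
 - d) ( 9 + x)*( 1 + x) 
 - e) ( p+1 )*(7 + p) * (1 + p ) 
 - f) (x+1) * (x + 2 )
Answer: f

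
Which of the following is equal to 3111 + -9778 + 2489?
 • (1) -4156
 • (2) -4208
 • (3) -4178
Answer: 3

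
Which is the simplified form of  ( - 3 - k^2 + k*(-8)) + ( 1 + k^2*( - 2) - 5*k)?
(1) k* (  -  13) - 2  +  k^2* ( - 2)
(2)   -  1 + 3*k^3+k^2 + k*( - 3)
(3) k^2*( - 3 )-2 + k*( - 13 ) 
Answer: 3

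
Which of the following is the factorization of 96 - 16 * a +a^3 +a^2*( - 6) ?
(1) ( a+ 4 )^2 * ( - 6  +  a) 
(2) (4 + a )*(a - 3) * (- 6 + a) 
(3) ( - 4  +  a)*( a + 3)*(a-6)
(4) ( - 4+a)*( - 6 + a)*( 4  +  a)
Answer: 4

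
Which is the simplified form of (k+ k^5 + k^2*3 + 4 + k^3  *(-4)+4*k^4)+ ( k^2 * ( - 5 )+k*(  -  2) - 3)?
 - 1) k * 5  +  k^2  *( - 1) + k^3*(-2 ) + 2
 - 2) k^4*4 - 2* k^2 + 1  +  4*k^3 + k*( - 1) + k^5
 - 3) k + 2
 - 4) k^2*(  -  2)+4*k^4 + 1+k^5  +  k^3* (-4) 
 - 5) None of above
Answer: 5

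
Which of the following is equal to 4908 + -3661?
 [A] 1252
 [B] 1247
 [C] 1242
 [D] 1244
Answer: B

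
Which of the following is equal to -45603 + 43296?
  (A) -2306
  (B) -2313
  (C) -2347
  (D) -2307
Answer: D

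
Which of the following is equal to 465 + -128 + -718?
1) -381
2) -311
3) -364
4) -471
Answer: 1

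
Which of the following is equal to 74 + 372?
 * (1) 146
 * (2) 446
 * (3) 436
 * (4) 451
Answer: 2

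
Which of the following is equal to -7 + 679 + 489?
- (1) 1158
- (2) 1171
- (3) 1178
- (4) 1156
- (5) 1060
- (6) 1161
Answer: 6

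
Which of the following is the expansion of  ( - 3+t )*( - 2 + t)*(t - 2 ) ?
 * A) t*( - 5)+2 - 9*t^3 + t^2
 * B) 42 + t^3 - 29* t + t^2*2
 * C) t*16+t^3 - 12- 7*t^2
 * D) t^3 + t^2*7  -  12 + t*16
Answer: C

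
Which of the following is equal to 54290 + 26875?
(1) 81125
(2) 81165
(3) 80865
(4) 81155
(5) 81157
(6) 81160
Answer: 2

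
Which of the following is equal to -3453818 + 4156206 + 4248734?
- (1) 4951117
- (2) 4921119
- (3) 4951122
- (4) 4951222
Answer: 3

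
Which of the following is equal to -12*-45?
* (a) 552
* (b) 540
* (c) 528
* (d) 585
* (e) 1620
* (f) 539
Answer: b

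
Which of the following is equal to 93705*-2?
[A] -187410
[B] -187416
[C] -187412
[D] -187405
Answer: A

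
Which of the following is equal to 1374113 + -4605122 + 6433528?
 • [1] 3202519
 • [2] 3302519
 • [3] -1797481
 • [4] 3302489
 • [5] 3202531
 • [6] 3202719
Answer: 1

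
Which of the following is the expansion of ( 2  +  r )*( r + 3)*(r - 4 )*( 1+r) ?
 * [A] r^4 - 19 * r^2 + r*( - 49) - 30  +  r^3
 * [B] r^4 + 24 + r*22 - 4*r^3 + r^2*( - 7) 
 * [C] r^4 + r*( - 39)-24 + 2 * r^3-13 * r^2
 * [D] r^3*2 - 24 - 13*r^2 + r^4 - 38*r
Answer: D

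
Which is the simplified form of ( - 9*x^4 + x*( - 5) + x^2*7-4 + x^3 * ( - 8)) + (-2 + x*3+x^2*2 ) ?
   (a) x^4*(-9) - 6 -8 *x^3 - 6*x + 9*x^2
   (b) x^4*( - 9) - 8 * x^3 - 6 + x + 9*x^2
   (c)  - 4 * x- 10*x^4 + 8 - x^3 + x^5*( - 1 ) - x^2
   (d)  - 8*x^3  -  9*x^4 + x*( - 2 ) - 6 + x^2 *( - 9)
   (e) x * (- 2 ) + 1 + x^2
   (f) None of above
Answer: f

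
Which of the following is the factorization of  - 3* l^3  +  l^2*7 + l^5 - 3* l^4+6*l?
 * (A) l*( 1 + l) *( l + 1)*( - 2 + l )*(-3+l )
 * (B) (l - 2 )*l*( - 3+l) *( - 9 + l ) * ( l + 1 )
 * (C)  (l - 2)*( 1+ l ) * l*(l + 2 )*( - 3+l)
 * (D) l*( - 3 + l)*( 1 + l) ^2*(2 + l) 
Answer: A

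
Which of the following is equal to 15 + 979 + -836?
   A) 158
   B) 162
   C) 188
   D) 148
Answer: A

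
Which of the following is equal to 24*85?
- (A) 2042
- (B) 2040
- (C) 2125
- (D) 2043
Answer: B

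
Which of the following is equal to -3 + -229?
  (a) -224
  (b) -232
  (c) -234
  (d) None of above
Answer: b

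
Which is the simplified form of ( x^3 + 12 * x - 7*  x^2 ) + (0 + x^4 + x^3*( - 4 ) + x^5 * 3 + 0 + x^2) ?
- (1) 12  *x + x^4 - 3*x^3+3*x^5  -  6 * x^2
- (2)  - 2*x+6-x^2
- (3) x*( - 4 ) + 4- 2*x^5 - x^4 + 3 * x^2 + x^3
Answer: 1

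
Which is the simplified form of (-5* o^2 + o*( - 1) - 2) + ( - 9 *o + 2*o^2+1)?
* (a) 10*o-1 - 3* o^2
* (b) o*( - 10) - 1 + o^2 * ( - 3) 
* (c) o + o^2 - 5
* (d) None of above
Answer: b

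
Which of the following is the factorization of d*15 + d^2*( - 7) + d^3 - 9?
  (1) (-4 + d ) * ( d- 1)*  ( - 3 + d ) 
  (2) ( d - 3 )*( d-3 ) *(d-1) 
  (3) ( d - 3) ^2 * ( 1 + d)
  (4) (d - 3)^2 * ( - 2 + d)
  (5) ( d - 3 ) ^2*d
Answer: 2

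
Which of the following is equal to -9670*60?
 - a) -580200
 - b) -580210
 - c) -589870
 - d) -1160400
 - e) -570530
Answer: a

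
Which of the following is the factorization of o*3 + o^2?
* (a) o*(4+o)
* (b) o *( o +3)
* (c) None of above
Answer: b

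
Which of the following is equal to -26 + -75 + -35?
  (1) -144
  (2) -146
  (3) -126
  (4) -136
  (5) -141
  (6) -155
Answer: 4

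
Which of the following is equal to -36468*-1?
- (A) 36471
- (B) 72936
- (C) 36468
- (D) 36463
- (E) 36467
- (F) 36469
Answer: C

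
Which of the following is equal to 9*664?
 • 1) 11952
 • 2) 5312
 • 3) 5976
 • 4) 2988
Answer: 3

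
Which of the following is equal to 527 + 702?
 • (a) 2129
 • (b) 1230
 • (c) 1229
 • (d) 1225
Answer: c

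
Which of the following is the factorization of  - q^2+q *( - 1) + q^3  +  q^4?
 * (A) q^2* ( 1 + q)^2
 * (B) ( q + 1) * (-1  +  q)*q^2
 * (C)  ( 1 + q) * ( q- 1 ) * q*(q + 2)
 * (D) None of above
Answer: D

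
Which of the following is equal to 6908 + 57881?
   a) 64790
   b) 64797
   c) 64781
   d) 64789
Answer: d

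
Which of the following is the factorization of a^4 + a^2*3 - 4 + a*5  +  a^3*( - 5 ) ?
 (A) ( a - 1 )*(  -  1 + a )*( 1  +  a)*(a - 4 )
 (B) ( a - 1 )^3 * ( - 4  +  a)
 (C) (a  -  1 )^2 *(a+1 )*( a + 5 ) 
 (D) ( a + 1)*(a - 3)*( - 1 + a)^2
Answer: A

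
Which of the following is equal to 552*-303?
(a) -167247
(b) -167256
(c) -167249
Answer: b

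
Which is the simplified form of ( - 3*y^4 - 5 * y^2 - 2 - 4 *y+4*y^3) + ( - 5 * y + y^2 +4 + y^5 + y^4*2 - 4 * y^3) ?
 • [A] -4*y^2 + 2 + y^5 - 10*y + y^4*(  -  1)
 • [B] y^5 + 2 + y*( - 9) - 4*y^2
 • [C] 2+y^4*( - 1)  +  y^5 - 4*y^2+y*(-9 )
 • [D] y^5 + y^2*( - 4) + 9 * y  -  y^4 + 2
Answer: C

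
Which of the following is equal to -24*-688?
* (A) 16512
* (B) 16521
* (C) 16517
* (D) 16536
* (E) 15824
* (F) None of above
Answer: A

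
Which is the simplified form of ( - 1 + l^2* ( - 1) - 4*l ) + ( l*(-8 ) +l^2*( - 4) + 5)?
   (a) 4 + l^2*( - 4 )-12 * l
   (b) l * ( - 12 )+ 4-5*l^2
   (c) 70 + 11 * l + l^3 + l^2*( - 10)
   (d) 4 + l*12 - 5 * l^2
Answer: b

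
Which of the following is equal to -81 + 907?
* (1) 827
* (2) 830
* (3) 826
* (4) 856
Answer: 3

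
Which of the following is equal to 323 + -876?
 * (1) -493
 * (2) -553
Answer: 2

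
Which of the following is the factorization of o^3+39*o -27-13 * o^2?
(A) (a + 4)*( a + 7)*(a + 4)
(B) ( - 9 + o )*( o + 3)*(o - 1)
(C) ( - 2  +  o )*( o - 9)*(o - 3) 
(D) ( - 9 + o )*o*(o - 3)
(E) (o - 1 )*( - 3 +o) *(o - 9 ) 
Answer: E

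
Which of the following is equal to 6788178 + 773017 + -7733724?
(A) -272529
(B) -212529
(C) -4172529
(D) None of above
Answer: D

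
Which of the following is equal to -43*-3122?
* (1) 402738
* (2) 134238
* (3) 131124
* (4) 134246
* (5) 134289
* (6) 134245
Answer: 4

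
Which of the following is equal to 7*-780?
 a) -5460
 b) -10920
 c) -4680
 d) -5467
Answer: a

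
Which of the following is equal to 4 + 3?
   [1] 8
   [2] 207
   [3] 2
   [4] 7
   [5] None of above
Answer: 4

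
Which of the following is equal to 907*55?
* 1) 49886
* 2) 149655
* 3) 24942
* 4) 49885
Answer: 4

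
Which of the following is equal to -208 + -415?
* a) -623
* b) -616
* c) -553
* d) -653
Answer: a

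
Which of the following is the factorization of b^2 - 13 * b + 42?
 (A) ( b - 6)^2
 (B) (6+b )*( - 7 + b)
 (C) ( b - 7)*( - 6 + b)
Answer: C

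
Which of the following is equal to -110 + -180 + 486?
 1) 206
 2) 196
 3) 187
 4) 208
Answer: 2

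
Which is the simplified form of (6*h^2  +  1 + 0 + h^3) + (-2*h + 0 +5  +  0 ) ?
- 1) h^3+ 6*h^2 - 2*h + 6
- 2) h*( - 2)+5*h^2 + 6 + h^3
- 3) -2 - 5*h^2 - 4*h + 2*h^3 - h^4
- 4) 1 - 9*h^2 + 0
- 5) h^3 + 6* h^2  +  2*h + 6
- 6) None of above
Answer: 1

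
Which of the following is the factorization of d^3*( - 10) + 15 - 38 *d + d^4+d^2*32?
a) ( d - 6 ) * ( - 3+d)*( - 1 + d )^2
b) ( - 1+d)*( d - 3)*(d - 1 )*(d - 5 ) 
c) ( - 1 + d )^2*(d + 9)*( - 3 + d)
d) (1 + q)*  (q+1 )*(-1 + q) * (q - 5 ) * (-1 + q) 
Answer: b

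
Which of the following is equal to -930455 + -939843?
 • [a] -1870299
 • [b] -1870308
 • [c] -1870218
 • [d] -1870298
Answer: d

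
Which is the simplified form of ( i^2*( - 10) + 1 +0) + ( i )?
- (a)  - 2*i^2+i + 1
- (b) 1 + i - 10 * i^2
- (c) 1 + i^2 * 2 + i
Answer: b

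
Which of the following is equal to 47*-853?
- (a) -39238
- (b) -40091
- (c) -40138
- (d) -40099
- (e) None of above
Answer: b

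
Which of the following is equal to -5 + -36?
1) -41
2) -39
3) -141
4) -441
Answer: 1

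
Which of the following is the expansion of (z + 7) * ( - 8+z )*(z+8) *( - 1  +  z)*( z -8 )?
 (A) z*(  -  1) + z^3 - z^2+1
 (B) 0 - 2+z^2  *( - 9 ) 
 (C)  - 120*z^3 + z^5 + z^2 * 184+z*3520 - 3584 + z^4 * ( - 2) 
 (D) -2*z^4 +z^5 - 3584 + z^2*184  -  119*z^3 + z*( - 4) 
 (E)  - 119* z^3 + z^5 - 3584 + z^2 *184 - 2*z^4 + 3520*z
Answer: E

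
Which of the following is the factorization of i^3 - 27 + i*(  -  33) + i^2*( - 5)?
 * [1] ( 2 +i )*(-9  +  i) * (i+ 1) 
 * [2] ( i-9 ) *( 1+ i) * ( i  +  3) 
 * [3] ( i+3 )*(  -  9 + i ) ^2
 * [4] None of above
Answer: 2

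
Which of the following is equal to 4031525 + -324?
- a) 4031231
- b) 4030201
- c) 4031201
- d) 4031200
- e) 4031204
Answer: c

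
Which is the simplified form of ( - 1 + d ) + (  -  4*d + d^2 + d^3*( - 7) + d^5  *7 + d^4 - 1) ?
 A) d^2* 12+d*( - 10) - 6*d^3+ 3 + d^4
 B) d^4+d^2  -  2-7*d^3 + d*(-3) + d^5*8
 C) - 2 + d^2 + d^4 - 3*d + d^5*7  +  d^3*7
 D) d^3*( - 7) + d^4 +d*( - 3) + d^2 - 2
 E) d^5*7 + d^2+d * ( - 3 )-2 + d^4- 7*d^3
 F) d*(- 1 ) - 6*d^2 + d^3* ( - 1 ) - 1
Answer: E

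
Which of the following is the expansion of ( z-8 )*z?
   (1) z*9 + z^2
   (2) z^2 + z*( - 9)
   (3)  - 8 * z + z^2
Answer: 3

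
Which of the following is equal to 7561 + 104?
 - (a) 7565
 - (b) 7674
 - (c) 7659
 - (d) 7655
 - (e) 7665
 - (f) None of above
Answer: e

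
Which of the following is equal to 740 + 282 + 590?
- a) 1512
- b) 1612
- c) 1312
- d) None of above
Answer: b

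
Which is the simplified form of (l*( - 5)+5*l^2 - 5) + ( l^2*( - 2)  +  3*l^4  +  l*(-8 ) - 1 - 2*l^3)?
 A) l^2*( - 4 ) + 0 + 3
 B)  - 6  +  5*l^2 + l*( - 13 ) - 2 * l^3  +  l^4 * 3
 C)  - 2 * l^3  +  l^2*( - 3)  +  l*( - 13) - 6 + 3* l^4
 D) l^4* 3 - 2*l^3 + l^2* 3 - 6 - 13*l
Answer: D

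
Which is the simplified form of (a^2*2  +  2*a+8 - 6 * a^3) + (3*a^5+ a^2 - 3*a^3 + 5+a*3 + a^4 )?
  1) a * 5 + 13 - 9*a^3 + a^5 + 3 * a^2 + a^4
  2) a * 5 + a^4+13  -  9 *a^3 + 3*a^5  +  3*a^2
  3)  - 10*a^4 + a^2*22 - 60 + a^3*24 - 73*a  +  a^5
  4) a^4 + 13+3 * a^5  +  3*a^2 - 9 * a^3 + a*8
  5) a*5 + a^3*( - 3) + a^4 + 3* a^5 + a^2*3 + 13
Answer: 2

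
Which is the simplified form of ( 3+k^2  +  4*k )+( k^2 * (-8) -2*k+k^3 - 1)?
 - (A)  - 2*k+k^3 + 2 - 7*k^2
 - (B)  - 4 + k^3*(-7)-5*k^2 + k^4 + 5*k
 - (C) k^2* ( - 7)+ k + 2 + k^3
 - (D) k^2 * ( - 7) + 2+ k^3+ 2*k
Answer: D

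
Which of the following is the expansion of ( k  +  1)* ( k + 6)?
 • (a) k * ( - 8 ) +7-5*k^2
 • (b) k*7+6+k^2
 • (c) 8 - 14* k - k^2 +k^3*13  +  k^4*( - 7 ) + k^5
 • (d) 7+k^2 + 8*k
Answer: b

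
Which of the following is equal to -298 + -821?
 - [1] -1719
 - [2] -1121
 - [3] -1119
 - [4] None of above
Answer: 3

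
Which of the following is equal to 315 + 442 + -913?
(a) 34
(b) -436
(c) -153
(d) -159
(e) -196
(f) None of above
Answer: f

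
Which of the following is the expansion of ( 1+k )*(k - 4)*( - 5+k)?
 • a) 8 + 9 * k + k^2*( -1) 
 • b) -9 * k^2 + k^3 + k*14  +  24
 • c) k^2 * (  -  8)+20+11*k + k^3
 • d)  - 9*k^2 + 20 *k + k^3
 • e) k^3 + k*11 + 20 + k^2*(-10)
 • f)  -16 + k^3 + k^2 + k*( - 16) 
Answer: c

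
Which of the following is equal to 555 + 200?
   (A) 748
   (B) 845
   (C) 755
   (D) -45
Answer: C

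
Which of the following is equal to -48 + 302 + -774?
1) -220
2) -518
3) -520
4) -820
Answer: 3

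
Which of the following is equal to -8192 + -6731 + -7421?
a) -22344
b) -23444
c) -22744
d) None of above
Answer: a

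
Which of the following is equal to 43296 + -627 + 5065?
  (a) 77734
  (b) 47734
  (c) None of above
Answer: b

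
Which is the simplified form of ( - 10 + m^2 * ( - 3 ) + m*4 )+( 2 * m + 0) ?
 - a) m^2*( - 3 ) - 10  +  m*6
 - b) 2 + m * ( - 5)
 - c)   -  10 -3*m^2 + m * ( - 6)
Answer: a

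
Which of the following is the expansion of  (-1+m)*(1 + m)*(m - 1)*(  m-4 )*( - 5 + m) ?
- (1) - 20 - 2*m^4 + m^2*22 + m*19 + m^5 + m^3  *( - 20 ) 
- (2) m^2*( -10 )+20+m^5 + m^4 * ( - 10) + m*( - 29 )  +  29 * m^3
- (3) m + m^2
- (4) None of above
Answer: 4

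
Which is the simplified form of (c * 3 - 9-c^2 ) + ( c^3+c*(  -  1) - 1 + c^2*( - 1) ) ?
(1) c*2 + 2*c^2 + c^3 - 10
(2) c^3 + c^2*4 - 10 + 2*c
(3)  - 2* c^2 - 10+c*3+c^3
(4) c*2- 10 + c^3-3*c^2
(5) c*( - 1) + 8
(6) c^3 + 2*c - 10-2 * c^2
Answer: 6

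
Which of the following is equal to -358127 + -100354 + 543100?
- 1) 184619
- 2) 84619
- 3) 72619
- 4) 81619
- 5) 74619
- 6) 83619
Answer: 2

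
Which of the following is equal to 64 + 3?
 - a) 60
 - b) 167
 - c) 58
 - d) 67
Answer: d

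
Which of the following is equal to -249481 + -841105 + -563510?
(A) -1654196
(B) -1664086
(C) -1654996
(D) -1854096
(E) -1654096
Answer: E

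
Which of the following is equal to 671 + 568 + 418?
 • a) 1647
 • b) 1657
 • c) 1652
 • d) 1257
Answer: b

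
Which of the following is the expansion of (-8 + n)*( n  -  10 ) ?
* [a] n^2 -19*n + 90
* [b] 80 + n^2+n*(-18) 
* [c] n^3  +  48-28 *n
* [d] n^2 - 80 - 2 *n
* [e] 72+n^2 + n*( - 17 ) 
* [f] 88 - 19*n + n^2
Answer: b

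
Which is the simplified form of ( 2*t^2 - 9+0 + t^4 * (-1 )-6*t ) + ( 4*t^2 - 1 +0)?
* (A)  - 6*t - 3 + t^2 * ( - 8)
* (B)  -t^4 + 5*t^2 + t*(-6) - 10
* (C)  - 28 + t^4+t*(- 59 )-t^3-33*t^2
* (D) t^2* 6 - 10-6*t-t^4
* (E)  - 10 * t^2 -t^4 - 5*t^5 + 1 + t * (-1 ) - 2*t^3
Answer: D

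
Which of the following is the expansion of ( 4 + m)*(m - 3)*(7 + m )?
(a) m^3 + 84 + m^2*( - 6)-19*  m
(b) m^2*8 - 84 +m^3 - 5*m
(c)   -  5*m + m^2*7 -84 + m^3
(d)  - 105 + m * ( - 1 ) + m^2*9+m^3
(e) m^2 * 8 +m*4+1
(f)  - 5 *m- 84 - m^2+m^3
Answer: b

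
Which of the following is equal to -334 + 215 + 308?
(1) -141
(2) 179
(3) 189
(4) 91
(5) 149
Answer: 3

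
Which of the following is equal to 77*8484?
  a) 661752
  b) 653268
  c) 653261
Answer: b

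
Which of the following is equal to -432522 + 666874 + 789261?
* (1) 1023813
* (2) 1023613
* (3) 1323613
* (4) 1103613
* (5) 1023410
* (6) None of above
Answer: 2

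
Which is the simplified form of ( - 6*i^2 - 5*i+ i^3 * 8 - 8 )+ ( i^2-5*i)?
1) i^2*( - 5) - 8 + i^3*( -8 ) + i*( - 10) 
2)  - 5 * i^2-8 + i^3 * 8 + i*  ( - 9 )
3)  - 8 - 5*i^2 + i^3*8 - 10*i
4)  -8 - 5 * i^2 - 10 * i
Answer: 3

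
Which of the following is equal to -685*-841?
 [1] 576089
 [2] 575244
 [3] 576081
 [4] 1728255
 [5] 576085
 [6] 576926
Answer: 5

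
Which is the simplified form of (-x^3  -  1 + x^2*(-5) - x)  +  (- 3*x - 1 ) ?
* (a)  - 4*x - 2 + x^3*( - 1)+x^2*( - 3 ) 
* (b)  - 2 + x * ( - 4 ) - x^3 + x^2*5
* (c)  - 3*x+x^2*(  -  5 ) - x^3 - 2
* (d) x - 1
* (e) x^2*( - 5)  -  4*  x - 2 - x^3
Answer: e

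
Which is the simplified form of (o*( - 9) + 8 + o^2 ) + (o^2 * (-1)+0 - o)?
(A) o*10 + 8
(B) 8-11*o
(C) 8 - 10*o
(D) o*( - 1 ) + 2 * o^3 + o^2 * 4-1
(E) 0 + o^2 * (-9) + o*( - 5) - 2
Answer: C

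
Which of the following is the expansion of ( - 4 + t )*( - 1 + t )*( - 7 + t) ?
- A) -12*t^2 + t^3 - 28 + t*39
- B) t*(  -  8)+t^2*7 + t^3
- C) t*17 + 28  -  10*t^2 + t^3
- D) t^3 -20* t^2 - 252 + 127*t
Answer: A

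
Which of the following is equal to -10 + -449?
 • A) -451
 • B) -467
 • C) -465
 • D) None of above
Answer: D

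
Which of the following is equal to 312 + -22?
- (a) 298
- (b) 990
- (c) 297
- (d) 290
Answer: d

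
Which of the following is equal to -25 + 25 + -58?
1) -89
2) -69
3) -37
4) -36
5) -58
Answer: 5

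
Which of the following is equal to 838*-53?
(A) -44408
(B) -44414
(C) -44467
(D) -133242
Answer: B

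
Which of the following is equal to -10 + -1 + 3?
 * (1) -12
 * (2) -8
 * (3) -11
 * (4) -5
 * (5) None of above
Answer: 2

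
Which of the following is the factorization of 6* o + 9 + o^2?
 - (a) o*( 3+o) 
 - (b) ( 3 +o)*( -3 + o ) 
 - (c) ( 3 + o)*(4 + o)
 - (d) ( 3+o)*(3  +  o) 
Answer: d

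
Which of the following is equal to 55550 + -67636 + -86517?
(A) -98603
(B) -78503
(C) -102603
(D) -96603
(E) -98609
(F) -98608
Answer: A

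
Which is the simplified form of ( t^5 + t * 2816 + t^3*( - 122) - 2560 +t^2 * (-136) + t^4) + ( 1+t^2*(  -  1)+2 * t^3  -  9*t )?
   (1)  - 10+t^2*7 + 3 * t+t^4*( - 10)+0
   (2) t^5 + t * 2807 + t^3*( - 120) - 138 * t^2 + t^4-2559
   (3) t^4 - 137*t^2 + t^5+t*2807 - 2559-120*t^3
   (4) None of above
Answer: 3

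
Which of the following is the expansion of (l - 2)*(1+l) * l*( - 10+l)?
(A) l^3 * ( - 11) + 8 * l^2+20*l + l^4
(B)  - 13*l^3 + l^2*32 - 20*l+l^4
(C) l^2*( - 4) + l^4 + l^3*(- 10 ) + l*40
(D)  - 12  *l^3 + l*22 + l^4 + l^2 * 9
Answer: A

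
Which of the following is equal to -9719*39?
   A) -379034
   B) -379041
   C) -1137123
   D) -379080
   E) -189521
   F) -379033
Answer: B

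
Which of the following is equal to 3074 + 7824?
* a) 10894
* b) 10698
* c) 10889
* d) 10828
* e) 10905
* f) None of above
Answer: f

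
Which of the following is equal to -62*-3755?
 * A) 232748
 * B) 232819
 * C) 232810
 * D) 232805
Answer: C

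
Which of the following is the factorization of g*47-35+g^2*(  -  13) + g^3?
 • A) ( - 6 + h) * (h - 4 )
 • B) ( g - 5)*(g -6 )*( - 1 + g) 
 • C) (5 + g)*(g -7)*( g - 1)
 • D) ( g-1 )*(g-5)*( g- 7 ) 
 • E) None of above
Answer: D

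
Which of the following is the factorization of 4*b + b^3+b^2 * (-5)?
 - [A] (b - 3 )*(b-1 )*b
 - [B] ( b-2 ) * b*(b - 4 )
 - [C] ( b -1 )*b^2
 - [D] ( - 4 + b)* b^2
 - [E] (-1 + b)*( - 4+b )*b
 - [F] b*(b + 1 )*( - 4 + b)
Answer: E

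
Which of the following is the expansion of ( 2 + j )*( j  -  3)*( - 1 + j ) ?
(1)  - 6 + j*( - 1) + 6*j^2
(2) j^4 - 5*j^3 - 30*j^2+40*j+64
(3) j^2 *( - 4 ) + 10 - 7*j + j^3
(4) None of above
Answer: 4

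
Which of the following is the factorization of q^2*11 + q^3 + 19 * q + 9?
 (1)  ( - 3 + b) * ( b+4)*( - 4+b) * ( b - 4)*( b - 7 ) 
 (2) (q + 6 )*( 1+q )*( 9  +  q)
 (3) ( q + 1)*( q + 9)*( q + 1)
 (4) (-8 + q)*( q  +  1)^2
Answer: 3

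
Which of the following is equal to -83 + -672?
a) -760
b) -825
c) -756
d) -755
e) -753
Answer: d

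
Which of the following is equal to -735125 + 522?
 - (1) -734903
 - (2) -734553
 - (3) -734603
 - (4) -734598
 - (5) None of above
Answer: 3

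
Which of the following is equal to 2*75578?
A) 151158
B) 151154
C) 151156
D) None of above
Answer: C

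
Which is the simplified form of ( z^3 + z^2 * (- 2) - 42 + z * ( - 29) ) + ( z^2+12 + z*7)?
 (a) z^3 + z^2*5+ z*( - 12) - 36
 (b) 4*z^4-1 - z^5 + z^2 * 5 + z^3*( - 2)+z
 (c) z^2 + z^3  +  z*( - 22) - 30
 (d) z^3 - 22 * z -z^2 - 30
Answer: d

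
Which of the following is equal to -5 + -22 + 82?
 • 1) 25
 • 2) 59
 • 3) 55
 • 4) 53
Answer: 3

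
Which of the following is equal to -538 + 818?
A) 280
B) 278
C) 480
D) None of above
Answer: A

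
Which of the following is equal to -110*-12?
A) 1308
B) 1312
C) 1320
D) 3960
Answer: C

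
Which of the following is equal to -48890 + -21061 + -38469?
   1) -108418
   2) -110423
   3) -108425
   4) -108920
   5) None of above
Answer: 5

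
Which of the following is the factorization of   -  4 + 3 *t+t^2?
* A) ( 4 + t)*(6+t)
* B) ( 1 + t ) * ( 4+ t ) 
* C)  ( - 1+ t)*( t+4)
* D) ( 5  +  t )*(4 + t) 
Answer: C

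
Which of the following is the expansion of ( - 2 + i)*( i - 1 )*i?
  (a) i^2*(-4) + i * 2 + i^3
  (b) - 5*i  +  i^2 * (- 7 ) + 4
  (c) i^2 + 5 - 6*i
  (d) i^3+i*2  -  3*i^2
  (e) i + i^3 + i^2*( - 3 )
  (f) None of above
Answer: d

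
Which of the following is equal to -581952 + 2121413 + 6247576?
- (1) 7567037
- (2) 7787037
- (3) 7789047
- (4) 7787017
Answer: 2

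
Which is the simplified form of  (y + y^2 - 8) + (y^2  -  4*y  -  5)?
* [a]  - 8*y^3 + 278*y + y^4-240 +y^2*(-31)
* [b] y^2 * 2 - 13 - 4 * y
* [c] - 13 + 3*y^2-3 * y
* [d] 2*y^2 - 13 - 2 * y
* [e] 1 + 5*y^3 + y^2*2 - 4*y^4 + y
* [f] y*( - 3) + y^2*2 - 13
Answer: f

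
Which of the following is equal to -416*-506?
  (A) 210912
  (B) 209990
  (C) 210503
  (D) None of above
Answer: D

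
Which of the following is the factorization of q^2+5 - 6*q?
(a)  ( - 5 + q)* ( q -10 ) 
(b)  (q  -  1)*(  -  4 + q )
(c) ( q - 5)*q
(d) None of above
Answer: d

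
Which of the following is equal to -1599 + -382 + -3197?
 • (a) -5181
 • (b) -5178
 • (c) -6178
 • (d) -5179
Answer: b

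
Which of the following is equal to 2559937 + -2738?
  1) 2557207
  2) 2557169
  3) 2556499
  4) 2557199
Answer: 4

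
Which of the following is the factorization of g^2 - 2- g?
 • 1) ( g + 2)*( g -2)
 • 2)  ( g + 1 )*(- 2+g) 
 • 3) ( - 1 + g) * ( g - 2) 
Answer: 2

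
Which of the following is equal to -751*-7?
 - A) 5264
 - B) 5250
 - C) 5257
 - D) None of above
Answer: C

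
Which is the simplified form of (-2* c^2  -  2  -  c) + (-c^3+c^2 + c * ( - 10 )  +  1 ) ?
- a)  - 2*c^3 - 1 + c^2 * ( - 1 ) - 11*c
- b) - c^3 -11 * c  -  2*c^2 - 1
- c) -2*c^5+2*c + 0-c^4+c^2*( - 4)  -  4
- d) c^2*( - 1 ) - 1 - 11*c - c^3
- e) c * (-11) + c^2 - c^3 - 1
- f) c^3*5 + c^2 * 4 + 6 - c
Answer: d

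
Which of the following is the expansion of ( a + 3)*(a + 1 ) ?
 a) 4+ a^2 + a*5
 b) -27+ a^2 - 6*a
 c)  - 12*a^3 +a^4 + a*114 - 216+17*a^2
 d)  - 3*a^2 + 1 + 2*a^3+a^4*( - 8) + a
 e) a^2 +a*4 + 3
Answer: e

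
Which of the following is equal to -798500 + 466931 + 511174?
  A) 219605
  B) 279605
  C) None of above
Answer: C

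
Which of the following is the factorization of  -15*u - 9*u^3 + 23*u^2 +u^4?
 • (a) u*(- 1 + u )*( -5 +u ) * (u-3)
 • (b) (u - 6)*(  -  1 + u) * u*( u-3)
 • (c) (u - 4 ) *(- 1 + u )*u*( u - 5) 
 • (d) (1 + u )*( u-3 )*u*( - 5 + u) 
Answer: a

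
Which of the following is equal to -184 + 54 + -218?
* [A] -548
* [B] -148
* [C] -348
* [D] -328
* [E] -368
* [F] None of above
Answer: C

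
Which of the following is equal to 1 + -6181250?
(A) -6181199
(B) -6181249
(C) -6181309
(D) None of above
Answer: B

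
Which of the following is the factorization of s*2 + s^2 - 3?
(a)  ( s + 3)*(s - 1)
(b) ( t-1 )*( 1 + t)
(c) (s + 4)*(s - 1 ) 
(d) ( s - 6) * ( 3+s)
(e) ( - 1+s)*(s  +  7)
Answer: a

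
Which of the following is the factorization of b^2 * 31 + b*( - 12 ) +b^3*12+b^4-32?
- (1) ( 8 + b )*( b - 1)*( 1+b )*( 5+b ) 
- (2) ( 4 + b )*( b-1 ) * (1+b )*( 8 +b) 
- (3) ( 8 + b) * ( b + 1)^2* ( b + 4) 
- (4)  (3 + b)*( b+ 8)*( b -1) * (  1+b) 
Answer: 2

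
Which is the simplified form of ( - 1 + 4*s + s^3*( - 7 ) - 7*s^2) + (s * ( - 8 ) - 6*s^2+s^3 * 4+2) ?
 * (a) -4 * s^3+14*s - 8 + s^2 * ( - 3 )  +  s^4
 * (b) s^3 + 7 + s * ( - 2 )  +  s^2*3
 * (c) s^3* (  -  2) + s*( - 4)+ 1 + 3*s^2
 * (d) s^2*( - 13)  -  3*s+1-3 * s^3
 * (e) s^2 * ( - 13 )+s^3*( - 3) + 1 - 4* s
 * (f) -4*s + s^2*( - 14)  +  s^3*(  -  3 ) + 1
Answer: e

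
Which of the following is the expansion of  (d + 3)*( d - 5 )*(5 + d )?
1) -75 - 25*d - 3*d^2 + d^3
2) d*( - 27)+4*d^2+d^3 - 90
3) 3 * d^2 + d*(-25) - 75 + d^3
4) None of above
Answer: 3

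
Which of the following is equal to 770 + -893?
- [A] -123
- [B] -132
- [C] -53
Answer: A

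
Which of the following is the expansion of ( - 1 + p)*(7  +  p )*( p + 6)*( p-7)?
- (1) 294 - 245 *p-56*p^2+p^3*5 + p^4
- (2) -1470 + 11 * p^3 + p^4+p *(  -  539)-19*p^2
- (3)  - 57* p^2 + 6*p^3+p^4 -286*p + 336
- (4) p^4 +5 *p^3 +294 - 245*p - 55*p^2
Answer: 4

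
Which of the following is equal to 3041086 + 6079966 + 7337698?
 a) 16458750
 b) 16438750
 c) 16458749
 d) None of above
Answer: a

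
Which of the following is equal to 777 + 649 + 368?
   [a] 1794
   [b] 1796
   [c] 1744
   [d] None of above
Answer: a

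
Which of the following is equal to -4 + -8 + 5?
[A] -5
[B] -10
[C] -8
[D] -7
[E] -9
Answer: D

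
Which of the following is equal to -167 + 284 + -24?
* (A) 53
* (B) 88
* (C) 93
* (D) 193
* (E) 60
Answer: C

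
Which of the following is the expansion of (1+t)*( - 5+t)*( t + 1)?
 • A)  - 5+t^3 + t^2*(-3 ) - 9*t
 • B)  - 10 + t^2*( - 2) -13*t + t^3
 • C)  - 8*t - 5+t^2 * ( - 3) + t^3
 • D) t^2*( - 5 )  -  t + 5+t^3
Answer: A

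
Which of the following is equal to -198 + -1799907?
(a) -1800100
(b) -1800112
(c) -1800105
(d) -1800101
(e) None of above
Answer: c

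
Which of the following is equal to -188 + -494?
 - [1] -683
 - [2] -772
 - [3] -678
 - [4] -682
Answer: 4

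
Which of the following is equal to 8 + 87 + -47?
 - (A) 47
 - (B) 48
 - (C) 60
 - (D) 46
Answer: B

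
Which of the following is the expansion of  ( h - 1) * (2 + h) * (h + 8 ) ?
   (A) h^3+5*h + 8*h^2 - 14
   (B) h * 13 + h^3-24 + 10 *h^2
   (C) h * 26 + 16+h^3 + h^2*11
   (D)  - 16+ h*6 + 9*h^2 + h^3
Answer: D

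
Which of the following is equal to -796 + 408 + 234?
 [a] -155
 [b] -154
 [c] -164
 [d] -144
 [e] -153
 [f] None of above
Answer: b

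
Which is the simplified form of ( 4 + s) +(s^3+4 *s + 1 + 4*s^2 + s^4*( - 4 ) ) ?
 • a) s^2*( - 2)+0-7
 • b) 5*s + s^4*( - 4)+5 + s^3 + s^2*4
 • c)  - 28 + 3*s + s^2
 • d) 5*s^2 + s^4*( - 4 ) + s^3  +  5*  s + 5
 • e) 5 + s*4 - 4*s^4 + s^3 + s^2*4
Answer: b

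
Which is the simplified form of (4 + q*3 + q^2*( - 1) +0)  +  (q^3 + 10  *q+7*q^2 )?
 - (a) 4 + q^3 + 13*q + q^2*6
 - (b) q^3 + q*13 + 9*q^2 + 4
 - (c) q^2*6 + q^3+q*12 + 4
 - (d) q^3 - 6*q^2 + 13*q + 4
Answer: a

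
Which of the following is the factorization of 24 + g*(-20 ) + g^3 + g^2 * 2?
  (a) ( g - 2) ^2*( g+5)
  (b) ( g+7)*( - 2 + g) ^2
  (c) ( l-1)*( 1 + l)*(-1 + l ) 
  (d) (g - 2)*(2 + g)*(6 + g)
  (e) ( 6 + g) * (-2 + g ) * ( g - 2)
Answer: e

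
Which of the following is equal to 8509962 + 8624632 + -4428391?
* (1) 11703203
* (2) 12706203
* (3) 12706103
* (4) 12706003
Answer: 2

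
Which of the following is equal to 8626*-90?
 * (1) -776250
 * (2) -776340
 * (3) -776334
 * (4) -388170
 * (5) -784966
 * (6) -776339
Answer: 2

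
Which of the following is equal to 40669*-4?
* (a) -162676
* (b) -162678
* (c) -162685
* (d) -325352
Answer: a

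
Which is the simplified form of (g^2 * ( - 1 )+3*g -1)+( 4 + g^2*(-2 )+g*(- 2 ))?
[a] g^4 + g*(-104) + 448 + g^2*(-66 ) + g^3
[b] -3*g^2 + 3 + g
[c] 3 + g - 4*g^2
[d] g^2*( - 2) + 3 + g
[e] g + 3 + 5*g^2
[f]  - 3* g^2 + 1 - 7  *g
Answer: b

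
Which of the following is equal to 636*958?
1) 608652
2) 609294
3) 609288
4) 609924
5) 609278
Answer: 3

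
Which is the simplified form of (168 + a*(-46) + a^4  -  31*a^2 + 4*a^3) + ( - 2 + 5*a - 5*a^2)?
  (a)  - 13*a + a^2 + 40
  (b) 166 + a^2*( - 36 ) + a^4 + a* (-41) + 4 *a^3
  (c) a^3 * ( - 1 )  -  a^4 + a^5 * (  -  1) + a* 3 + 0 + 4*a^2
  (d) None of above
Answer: b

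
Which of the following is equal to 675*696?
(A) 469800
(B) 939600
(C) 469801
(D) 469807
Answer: A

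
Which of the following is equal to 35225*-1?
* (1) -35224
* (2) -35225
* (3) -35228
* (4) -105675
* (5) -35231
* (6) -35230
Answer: 2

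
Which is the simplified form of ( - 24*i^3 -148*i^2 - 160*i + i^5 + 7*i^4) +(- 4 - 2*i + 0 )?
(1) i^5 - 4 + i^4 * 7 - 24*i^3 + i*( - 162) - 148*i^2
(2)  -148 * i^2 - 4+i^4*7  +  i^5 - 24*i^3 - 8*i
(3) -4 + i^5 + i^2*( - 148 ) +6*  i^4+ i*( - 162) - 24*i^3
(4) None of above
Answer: 1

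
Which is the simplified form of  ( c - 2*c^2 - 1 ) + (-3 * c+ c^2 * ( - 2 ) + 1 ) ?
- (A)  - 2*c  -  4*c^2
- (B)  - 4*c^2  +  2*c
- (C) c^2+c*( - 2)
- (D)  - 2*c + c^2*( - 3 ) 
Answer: A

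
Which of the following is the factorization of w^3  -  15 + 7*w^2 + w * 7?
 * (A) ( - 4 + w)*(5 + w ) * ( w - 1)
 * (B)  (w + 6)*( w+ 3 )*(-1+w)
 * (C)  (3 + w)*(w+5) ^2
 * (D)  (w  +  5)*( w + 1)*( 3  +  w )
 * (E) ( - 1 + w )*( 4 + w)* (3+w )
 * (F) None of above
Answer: F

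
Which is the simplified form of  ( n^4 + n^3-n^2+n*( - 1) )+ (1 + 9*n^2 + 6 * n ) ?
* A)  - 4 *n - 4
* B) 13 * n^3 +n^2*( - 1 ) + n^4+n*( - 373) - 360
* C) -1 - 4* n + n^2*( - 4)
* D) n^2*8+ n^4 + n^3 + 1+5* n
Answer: D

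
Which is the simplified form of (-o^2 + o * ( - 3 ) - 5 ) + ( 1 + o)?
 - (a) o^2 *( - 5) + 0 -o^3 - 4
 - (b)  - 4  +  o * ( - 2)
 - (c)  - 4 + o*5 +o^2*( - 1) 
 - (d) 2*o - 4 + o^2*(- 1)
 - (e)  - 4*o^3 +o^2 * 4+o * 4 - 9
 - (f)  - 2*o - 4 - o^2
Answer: f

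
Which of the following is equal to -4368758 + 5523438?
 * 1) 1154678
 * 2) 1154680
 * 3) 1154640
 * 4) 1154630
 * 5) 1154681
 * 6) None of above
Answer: 2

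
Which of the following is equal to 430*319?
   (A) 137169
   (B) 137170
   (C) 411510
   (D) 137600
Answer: B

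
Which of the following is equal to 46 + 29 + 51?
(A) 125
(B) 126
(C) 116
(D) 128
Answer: B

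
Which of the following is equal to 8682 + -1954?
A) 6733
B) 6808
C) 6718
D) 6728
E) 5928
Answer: D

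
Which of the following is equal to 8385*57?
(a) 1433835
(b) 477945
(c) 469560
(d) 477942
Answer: b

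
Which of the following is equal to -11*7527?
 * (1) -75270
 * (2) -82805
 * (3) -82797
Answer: 3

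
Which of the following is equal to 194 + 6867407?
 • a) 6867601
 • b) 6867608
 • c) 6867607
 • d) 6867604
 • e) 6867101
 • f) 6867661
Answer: a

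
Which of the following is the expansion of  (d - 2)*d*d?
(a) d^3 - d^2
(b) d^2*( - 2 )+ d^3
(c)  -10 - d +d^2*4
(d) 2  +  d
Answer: b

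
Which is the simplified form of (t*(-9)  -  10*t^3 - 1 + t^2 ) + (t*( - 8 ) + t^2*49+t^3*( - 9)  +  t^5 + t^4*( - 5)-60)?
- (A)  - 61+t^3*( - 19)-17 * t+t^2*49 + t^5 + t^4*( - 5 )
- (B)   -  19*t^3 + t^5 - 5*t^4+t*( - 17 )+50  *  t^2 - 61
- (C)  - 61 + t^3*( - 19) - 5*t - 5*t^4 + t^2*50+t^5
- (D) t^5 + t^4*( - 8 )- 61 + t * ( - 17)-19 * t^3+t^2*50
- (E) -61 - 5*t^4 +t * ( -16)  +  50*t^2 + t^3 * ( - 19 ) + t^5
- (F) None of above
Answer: B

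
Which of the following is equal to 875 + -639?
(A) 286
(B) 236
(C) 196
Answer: B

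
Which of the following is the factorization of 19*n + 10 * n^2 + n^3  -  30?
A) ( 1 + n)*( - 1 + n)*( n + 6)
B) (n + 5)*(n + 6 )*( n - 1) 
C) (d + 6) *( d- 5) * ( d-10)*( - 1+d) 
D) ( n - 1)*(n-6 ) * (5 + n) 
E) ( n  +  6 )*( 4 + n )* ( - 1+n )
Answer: B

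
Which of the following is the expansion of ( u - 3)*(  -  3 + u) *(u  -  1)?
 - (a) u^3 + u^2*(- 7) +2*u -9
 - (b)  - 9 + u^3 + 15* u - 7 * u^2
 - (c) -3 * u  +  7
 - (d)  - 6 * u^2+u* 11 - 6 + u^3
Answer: b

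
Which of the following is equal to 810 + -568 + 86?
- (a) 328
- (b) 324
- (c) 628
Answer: a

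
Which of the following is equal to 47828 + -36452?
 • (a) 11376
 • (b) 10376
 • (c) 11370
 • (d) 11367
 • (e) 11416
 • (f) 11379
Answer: a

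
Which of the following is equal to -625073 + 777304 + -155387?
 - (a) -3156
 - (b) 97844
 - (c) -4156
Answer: a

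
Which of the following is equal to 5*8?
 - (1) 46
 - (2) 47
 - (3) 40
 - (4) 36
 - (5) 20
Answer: 3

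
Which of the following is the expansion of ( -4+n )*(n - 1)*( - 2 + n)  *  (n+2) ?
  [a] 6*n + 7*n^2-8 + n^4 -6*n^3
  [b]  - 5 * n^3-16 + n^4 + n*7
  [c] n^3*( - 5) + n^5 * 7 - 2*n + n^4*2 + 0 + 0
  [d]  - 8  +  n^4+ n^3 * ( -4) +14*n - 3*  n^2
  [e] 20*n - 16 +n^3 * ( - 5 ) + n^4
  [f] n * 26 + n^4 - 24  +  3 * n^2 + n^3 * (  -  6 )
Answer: e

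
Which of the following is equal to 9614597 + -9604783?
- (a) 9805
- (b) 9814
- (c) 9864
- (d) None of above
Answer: b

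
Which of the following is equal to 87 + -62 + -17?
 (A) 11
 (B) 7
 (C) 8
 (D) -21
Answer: C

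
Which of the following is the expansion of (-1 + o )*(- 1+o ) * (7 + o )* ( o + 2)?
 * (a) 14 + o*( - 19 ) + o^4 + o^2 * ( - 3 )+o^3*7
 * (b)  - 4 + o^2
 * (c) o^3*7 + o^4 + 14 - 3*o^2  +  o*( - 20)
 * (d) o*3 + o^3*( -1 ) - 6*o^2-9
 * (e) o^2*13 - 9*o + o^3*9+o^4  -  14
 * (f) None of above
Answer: a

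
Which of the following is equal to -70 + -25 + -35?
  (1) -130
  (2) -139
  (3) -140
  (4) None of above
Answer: 1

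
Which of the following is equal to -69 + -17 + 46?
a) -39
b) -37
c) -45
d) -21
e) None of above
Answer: e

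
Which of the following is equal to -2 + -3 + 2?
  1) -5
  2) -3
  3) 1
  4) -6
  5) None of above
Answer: 2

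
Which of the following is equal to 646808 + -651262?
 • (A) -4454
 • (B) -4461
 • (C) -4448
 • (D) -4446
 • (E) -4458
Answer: A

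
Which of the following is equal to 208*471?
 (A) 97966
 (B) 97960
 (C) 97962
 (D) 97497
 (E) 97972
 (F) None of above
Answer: F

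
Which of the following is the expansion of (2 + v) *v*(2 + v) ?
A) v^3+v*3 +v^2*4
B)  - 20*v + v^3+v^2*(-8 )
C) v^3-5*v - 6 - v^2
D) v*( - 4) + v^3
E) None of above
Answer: E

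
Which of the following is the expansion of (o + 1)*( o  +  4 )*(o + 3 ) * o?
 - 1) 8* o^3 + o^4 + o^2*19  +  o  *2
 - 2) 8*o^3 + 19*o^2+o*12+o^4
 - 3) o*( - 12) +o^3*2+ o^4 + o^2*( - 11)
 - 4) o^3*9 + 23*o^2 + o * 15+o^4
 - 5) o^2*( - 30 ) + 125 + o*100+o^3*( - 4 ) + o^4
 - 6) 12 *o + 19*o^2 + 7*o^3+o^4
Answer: 2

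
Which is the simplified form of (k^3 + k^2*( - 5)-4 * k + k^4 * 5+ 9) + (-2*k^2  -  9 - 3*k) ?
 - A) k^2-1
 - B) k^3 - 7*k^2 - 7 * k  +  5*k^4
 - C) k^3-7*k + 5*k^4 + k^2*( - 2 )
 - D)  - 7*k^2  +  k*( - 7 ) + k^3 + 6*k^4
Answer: B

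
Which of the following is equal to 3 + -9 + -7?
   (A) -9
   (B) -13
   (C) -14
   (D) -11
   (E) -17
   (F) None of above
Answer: B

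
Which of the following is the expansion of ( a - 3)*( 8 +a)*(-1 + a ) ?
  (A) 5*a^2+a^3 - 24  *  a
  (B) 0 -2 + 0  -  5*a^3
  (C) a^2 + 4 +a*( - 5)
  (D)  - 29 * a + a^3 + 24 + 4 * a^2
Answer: D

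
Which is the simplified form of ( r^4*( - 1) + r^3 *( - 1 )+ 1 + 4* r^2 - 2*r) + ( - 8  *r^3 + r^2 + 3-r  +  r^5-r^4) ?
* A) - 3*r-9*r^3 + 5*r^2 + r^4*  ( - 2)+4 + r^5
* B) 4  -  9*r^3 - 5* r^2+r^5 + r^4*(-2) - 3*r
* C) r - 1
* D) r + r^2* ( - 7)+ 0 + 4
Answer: A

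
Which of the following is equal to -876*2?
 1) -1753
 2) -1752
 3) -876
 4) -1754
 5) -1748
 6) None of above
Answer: 2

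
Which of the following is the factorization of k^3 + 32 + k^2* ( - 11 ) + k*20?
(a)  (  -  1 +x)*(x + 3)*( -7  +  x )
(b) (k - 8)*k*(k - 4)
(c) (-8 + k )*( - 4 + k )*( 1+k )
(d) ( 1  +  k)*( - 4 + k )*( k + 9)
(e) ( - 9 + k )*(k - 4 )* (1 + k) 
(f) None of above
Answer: c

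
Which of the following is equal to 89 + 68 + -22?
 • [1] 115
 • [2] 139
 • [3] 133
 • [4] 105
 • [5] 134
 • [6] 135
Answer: 6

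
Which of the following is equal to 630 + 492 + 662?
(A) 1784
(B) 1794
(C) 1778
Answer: A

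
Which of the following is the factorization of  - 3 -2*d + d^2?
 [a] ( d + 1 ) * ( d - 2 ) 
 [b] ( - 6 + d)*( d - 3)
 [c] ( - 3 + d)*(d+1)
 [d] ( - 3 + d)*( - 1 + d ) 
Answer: c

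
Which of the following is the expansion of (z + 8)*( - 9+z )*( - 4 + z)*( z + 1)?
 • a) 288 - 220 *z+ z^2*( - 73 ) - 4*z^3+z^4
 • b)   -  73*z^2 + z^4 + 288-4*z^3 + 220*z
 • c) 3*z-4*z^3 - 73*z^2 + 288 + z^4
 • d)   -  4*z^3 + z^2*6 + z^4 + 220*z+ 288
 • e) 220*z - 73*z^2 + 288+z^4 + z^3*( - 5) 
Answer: b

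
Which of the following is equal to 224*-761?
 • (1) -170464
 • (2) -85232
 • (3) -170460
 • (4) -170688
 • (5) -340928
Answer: 1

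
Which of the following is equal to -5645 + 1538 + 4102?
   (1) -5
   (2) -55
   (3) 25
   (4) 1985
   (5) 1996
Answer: 1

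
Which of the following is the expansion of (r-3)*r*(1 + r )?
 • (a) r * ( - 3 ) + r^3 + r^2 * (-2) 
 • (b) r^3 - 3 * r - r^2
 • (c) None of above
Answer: a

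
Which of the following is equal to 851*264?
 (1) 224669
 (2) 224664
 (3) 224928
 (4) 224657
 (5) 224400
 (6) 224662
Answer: 2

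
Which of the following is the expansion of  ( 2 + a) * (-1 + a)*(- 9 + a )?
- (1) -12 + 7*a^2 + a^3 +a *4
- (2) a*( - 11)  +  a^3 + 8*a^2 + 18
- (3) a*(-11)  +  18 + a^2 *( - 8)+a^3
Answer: 3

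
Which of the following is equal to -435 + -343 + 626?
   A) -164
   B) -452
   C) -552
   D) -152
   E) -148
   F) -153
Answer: D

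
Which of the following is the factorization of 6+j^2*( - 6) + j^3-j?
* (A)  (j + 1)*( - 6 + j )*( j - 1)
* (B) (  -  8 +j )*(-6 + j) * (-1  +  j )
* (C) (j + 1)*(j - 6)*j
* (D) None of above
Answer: A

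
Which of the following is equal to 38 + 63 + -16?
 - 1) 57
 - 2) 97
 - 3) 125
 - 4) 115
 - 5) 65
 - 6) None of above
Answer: 6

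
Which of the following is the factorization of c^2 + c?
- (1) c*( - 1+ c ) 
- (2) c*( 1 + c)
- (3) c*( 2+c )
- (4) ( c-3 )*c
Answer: 2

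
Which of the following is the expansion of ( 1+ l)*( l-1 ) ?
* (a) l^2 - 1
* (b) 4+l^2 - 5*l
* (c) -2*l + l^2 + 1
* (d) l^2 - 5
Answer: a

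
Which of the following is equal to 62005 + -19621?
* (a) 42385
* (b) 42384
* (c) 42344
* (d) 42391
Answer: b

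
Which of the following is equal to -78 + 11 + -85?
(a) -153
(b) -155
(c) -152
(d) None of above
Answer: c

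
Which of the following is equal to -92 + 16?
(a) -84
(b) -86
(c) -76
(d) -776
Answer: c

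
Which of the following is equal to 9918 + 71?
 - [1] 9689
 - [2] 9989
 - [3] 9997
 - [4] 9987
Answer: 2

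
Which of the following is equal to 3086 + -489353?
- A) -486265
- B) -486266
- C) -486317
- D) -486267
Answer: D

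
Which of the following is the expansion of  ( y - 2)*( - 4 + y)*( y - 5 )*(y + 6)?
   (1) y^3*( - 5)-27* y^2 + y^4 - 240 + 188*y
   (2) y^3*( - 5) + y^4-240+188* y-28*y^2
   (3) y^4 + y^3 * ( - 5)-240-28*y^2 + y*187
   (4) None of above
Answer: 2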